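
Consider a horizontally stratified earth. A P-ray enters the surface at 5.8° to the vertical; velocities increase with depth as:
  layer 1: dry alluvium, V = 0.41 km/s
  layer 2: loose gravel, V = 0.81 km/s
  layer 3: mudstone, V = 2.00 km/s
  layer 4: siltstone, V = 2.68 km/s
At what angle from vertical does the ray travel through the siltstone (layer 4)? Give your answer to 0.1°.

41.3°

Snell's law across each interface conserves sin θ / V, so sin θ_4 = V_4·sin θ₁/V₁.
sin θ_4 = 2.68 × sin 5.8° / 0.41 = 0.6606.
θ_4 = 41.34° from the vertical.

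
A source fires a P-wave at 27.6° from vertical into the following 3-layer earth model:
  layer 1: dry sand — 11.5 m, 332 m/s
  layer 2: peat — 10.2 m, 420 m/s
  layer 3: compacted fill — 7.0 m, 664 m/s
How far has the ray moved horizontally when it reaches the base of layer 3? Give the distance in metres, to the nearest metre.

Ray parameter p = sin 27.6° / 332 m/s = 1.3955e-03 s/m.
Layer 1: θ = 27.60°; offset = 11.5·tan 27.60° = 6.012 m.
Layer 2: sin θ = p·420 = 0.5861 → θ = 35.88°; offset = 10.2·tan 35.88° = 7.378 m.
Layer 3: sin θ = p·664 = 0.9266 → θ = 67.91°; offset = 7.0·tan 67.91° = 17.247 m.
Summing the layer offsets gives 30.638 m.

31 m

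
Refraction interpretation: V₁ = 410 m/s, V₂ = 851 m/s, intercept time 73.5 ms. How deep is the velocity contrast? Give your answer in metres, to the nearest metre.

17 m

θ_c = arcsin(410/851) = 28.80°; cos θ_c = 0.8763.
tᵢ = 2h cos θ_c/V₁ ⇒ h = tᵢ·V₁/(2 cos θ_c) = 0.0735·410/(2·0.8763) = 17.19 m.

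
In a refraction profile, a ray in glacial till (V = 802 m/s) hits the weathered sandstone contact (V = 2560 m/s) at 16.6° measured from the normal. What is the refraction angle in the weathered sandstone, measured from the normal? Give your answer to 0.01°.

Snell's law: sin θ₂ = (V₂/V₁)·sin θ₁ = (2560/802)·sin 16.6° = 0.9119.
θ₂ = arcsin 0.9119 = 65.77° from the normal.

65.77°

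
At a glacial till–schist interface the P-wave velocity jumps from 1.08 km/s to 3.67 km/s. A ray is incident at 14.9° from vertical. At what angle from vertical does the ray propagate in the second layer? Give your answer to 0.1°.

60.9°

sin θ₁/V₁ = sin θ₂/V₂ ⇒ sin θ₂ = 3.67·sin 14.9°/1.08 = 3.67·0.2571/1.08 = 0.8738.
θ₂ = arcsin 0.8738 = 60.90° from the normal.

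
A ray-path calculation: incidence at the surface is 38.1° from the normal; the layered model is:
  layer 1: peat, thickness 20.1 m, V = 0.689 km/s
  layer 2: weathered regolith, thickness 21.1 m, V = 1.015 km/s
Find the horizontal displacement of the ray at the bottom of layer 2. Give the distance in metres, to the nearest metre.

62 m

p = sin θ₁/V₁ = sin 38.1°/0.689 = 8.9555e-01 s/km is conserved through the stack.
Layer 1: θ = 38.10°; offset = 20.1·tan 38.10° = 15.760 m.
Layer 2: sin θ = p·1.015 = 0.9090 → θ = 65.37°; offset = 21.1·tan 65.37° = 46.013 m.
Summing the layer offsets gives 61.774 m.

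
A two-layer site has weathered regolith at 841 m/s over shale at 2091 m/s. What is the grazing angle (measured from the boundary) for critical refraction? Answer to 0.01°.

66.28°

At critical incidence the refracted ray runs along the interface (θ₂ = 90°), so sin θ_c = V₁/V₂.
θ_c = arcsin(841/2091) = arcsin 0.4022 = 23.72°.
Measured from the interface: 90° − 23.72° = 66.28°.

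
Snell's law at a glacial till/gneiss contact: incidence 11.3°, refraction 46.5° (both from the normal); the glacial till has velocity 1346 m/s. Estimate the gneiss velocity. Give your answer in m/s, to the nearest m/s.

4983 m/s

sin 11.3° = 0.1959; sin 46.5° = 0.7254.
V₂ = V₁·(sin θ₂/sin θ₁) = 1346·(0.7254/0.1959) = 4982.77 m/s.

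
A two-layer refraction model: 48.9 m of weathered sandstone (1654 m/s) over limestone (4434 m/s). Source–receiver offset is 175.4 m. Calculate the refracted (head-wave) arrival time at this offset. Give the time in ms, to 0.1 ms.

94.4 ms

t = x/V₂ + 2h·√(V₂²−V₁²)/(V₁V₂).
√(V₂²−V₁²) = √(4434²−1654²) = 4114.0 m/s; delay term = 2·48.9·4114.0/(1654·4434) = 0.05486 s.
t = 175.4/4434 + 0.05486 = 0.09442 s.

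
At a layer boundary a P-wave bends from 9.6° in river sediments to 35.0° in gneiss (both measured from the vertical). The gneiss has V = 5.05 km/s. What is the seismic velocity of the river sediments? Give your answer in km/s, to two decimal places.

1.47 km/s

Snell's law: sin 9.6°/V₁ = sin 35.0°/V₂.
V₁ = V₂·sin 9.6°/sin 35.0° = 5.05 × 0.2908 = 1.47 km/s.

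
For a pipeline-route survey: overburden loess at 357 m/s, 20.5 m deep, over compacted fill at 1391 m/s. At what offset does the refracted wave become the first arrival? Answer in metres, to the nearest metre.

53 m

θ_c = arcsin(357/1391) = 14.87°, so cos θ_c = 0.9665 and tᵢ = 2h cos θ_c/V₁ = 0.1110 s.
At crossover x/V₁ = x/V₂ + tᵢ ⇒ x = tᵢ/(1/V₁ − 1/V₂) = 0.11100/(2.8011e-03 − 7.1891e-04) = 53.31 m.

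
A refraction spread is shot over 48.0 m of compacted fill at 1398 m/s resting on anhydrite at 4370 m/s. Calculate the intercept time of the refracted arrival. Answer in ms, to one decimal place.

tᵢ = 2h·√(V₂²−V₁²)/(V₁V₂).
√(V₂²−V₁²) = √(4370²−1398²) = 4140.3 m/s.
tᵢ = 2·48.0·4140.3/(1398·4370) = 0.06506 s.

65.1 ms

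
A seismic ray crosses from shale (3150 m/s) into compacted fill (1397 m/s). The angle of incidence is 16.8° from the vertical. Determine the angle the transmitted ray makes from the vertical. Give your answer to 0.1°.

7.4°

sin θ₁/V₁ = sin θ₂/V₂ ⇒ sin θ₂ = 1397·sin 16.8°/3150 = 1397·0.2890/3150 = 0.1282.
θ₂ = arcsin 0.1282 = 7.36° from the normal.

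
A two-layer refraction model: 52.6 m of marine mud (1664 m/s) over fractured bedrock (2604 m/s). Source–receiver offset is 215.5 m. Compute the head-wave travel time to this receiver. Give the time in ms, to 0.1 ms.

t = x/V₂ + 2h·√(V₂²−V₁²)/(V₁V₂).
√(V₂²−V₁²) = √(2604²−1664²) = 2003.0 m/s; delay term = 2·52.6·2003.0/(1664·2604) = 0.04863 s.
t = 215.5/2604 + 0.04863 = 0.13139 s.

131.4 ms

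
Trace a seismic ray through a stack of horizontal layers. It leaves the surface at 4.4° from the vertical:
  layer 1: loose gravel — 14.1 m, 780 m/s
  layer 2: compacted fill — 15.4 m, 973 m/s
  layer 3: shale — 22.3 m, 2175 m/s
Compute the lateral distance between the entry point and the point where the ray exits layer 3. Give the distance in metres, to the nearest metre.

Ray parameter p = sin 4.4° / 780 m/s = 9.8358e-05 s/m.
Layer 1: θ = 4.40°; offset = 14.1·tan 4.40° = 1.085 m.
Layer 2: sin θ = p·973 = 0.0957 → θ = 5.49°; offset = 15.4·tan 5.49° = 1.481 m.
Layer 3: sin θ = p·2175 = 0.2139 → θ = 12.35°; offset = 22.3·tan 12.35° = 4.884 m.
Summing the layer offsets gives 7.449 m.

7 m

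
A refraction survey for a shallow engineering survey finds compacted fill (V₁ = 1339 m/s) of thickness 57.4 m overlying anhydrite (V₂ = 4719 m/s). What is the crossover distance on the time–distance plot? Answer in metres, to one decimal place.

153.7 m

x_cross = 2h·√((V₂+V₁)/(V₂−V₁)).
(V₂+V₁)/(V₂−V₁) = (4719+1339)/(4719−1339) = 1.7923; √ = 1.3388.
x_cross = 2·57.4·1.3388 = 153.69 m.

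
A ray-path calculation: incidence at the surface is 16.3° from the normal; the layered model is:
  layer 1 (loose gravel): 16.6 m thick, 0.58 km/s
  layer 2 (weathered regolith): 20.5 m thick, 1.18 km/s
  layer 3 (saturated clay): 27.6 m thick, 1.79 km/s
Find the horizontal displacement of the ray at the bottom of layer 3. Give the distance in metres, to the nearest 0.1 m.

67.0 m

Ray parameter p = sin 16.3° / 0.58 km/s = 4.8391e-01 s/km.
Layer 1: θ = 16.30°; offset = 16.6·tan 16.30° = 4.854 m.
Layer 2: sin θ = p·1.18 = 0.5710 → θ = 34.82°; offset = 20.5·tan 34.82° = 14.259 m.
Layer 3: sin θ = p·1.79 = 0.8662 → θ = 60.02°; offset = 27.6·tan 60.02° = 47.842 m.
Σ offsets = 66.955 m.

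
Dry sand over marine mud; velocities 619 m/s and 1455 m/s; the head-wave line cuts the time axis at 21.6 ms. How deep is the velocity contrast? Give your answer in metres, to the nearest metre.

7 m

θ_c = arcsin(619/1455) = 25.18°; cos θ_c = 0.9050.
tᵢ = 2h cos θ_c/V₁ ⇒ h = tᵢ·V₁/(2 cos θ_c) = 0.0216·619/(2·0.9050) = 7.39 m.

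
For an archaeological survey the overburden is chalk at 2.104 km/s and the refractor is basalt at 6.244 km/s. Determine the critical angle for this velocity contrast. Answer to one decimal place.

At critical incidence the refracted ray runs along the interface (θ₂ = 90°), so sin θ_c = V₁/V₂.
θ_c = arcsin(2.104/6.244) = arcsin 0.3370 = 19.69°.

19.7°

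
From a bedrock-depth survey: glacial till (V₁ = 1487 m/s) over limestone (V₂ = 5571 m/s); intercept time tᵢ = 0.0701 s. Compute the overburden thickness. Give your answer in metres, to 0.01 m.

θ_c = arcsin(1487/5571) = 15.48°; cos θ_c = 0.9637.
tᵢ = 2h cos θ_c/V₁ ⇒ h = tᵢ·V₁/(2 cos θ_c) = 0.0701·1487/(2·0.9637) = 54.08 m.

54.08 m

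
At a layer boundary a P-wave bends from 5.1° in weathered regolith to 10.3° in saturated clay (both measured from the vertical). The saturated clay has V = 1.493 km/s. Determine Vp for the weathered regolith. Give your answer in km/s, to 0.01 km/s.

0.74 km/s

sin 5.1° = 0.0889; sin 10.3° = 0.1788.
V₁ = V₂·(sin θ₁/sin θ₂) = 1.493·(0.0889/0.1788) = 0.74 km/s.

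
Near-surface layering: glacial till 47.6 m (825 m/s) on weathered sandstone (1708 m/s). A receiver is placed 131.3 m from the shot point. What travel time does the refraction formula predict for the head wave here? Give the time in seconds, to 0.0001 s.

t = x/V₂ + 2h·√(V₂²−V₁²)/(V₁V₂).
√(V₂²−V₁²) = √(1708²−825²) = 1495.5 m/s; delay term = 2·47.6·1495.5/(825·1708) = 0.10104 s.
t = 131.3/1708 + 0.10104 = 0.17791 s.

0.1779 s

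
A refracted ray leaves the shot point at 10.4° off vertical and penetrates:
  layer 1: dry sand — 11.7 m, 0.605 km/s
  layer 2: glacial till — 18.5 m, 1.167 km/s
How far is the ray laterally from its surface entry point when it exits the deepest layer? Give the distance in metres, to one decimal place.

9.0 m

p = sin θ₁/V₁ = sin 10.4°/0.605 = 2.9838e-01 s/km is conserved through the stack.
Layer 1: θ = 10.40°; offset = 11.7·tan 10.40° = 2.147 m.
Layer 2: sin θ = p·1.167 = 0.3482 → θ = 20.38°; offset = 18.5·tan 20.38° = 6.872 m.
Σ offsets = 9.019 m.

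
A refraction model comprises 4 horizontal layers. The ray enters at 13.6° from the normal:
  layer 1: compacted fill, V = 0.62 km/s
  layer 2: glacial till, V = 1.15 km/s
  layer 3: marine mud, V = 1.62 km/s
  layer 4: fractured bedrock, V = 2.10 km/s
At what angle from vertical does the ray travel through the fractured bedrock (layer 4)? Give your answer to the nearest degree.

Snell's law across each interface conserves sin θ / V, so sin θ_4 = V_4·sin θ₁/V₁.
sin θ_4 = 2.10 × sin 13.6° / 0.62 = 0.7964.
θ_4 = arcsin 0.7964 = 52.79°.

53°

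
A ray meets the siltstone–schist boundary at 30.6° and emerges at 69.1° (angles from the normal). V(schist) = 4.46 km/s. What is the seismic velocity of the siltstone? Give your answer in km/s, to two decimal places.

sin 30.6° = 0.5090; sin 69.1° = 0.9342.
V₁ = V₂·(sin θ₁/sin θ₂) = 4.46·(0.5090/0.9342) = 2.43 km/s.

2.43 km/s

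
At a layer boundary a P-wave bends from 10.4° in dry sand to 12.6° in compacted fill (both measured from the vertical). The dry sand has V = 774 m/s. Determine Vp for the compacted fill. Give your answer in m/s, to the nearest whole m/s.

sin 10.4° = 0.1805; sin 12.6° = 0.2181.
V₂ = V₁·(sin θ₂/sin θ₁) = 774·(0.2181/0.1805) = 935.32 m/s.

935 m/s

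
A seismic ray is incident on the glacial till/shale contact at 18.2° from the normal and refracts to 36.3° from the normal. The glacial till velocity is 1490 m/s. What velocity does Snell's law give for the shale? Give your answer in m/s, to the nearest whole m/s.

Snell's law: sin 18.2°/V₁ = sin 36.3°/V₂.
V₂ = V₁·sin 36.3°/sin 18.2° = 1490 × 1.8954 = 2824.21 m/s.

2824 m/s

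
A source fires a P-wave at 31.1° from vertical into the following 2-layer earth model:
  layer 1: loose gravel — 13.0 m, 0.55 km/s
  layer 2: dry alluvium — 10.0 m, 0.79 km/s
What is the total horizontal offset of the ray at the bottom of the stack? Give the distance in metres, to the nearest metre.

p = sin θ₁/V₁ = sin 31.1°/0.55 = 9.3915e-01 s/km is conserved through the stack.
Layer 1: θ = 31.10°; offset = 13.0·tan 31.10° = 7.842 m.
Layer 2: sin θ = p·0.79 = 0.7419 → θ = 47.90°; offset = 10.0·tan 47.90° = 11.066 m.
Summing the layer offsets gives 18.908 m.

19 m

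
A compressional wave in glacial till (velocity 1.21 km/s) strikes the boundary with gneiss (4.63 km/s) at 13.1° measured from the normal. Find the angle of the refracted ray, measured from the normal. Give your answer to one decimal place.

60.1°

Snell's law: sin θ₂ = (V₂/V₁)·sin θ₁ = (4.63/1.21)·sin 13.1° = 0.8673.
θ₂ = arcsin 0.8673 = 60.14° from the normal.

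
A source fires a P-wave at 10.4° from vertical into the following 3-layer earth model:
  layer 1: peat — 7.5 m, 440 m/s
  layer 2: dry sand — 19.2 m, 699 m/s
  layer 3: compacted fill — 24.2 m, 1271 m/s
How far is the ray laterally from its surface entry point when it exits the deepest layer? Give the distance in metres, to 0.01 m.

p = sin θ₁/V₁ = sin 10.4°/440 = 4.1027e-04 s/m is conserved through the stack.
Layer 1: θ = 10.40°; offset = 7.5·tan 10.40° = 1.3765 m.
Layer 2: sin θ = p·699 = 0.2868 → θ = 16.67°; offset = 19.2·tan 16.67° = 5.7476 m.
Layer 3: sin θ = p·1271 = 0.5215 → θ = 31.43°; offset = 24.2·tan 31.43° = 14.7891 m.
Total horizontal offset = 21.9131 m.

21.91 m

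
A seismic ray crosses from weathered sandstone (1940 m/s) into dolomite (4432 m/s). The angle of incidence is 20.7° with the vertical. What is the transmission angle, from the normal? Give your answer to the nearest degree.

54°

sin θ₁/V₁ = sin θ₂/V₂ ⇒ sin θ₂ = 4432·sin 20.7°/1940 = 4432·0.3535/1940 = 0.8075.
θ₂ = sin⁻¹(0.8075) = 53.85° (from vertical).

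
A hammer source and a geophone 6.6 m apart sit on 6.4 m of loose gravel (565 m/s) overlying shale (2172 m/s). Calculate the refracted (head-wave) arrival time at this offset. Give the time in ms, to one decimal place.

t = x/V₂ + 2h·√(V₂²−V₁²)/(V₁V₂).
√(V₂²−V₁²) = √(2172²−565²) = 2097.2 m/s; delay term = 2·6.4·2097.2/(565·2172) = 0.02187 s.
t = 6.6/2172 + 0.02187 = 0.02491 s.

24.9 ms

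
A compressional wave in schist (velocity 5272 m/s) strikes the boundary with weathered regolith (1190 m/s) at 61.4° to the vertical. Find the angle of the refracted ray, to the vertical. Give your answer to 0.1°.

11.4°

sin θ₁/V₁ = sin θ₂/V₂ ⇒ sin θ₂ = 1190·sin 61.4°/5272 = 1190·0.8780/5272 = 0.1982.
θ₂ = arcsin 0.1982 = 11.43° from the normal.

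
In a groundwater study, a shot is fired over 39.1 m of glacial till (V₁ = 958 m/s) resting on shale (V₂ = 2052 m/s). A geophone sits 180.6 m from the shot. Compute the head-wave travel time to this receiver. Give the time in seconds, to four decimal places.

θ_c = arcsin(V₁/V₂) = arcsin(958/2052) = 27.83°, cos θ_c = 0.8843.
Intercept time tᵢ = 2h cos θ_c / V₁ = 2·39.1·0.8843/958 = 0.07219 s.
t = x/V₂ + tᵢ = 180.6/2052 + 0.07219 = 0.16020 s.

0.1602 s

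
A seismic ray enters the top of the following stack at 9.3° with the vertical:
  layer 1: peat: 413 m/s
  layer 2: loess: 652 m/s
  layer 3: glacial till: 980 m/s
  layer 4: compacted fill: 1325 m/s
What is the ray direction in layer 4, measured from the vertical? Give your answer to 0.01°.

Ray parameter p = sin 9.3° / 413 = 3.9129e-04 s/m.
sin θ_4 = p·V_4 = 3.9129e-04 × 1325 = 0.5185.
θ_4 = arcsin 0.5185 = 31.23°.

31.23°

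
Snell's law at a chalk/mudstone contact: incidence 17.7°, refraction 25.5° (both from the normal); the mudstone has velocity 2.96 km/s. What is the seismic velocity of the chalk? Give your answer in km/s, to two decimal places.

sin 17.7° = 0.3040; sin 25.5° = 0.4305.
V₁ = V₂·(sin θ₁/sin θ₂) = 2.96·(0.3040/0.4305) = 2.09 km/s.

2.09 km/s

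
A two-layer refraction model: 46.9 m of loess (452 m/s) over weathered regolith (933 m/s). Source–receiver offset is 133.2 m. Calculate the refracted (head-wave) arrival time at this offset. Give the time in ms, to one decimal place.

324.3 ms

θ_c = arcsin(V₁/V₂) = arcsin(452/933) = 28.98°, cos θ_c = 0.8748.
Intercept time tᵢ = 2h cos θ_c / V₁ = 2·46.9·0.8748/452 = 0.18154 s.
t = x/V₂ + tᵢ = 133.2/933 + 0.18154 = 0.32431 s.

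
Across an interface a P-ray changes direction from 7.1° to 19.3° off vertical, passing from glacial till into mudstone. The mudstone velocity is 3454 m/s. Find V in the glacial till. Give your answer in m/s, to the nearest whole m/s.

1292 m/s

sin 7.1° = 0.1236; sin 19.3° = 0.3305.
V₁ = V₂·(sin θ₁/sin θ₂) = 3454·(0.1236/0.3305) = 1291.68 m/s.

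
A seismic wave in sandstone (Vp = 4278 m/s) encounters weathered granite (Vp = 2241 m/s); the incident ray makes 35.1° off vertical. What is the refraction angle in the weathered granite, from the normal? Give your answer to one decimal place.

17.5°

Snell's law: sin θ₂ = (V₂/V₁)·sin θ₁ = (2241/4278)·sin 35.1° = 0.3012.
θ₂ = arcsin 0.3012 = 17.53° from the normal.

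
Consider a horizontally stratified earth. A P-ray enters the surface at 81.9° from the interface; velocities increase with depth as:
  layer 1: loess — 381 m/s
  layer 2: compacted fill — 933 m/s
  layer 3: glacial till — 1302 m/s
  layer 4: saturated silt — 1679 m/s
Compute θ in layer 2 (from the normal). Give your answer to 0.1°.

20.2°

From the normal: θ₁ = 90° − 81.9° = 8.1°.
Snell's law across each interface conserves sin θ / V, so sin θ_2 = V_2·sin θ₁/V₁.
sin θ_2 = 933 × sin 8.1° / 381 = 0.3450.
θ_2 = arcsin 0.3450 = 20.18°.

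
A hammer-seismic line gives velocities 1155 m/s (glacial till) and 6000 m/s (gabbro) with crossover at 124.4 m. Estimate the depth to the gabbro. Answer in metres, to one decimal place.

h = (x_cross/2)·√((V₂−V₁)/(V₂+V₁)).
(V₂−V₁)/(V₂+V₁) = (6000−1155)/(6000+1155) = 0.6771; √ = 0.8229.
h = (124.4/2)·0.8229 = 51.18 m.

51.2 m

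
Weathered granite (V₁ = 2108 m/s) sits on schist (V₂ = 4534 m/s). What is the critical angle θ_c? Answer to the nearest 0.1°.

Critical incidence: sin θ_c = V₁/V₂ = 2108/4534 = 0.4649.
θ_c = arcsin 0.4649 = 27.71°.

27.7°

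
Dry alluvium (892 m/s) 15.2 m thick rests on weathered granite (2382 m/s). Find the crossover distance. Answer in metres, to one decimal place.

45.1 m

θ_c = arcsin(892/2382) = 21.99°, so cos θ_c = 0.9272 and tᵢ = 2h cos θ_c/V₁ = 0.0316 s.
At crossover x/V₁ = x/V₂ + tᵢ ⇒ x = tᵢ/(1/V₁ − 1/V₂) = 0.03160/(1.1211e-03 − 4.1982e-04) = 45.06 m.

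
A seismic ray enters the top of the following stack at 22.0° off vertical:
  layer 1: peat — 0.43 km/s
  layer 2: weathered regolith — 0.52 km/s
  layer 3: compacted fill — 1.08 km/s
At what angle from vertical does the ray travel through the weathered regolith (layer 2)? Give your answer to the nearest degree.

27°

Snell's law across each interface conserves sin θ / V, so sin θ_2 = V_2·sin θ₁/V₁.
sin θ_2 = 0.52 × sin 22.0° / 0.43 = 0.4530.
θ_2 = arcsin 0.4530 = 26.94°.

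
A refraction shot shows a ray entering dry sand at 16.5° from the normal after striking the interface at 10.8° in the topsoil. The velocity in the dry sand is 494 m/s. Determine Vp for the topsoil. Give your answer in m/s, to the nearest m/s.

326 m/s

sin 10.8° = 0.1874; sin 16.5° = 0.2840.
V₁ = V₂·(sin θ₁/sin θ₂) = 494·(0.1874/0.2840) = 325.92 m/s.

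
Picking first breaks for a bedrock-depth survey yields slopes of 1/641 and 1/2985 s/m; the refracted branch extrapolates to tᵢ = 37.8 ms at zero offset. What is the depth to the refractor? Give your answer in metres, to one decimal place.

h = tᵢ·V₁·V₂ / (2·√(V₂²−V₁²)).
√(V₂²−V₁²) = √(2985² − 641²) = 2915.4 m/s.
h = 0.0378 s × 641 × 2985 / (2 × 2915.4) = 12.40 m.

12.4 m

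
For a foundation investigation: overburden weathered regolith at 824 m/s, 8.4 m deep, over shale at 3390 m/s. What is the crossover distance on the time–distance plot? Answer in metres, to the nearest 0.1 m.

x_cross = 2h·√((V₂+V₁)/(V₂−V₁)).
(V₂+V₁)/(V₂−V₁) = (3390+824)/(3390−824) = 1.6422; √ = 1.2815.
x_cross = 2·8.4·1.2815 = 21.53 m.

21.5 m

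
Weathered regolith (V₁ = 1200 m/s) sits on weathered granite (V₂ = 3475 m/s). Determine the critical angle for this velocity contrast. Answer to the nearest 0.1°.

At critical incidence the refracted ray runs along the interface (θ₂ = 90°), so sin θ_c = V₁/V₂.
θ_c = arcsin(1200/3475) = arcsin 0.3453 = 20.20°.

20.2°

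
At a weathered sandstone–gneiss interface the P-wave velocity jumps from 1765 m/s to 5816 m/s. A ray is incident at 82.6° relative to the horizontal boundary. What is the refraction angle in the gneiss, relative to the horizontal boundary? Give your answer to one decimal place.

Angle from the normal: 90° − 82.6° = 7.4°.
Snell's law: sin θ₂ = (V₂/V₁)·sin θ₁ = (5816/1765)·sin 7.4° = 0.4244.
θ₂ = sin⁻¹(0.4244) = 25.11° (from vertical).
From the interface: 90° − 25.11° = 64.89°.

64.9°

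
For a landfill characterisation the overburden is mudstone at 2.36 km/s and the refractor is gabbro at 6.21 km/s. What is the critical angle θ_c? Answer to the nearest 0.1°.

22.3°

At critical incidence the refracted ray runs along the interface (θ₂ = 90°), so sin θ_c = V₁/V₂.
θ_c = arcsin(2.36/6.21) = arcsin 0.3800 = 22.34°.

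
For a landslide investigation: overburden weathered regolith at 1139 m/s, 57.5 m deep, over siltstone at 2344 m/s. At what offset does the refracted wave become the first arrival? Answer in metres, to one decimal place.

θ_c = arcsin(1139/2344) = 29.07°, so cos θ_c = 0.8740 and tᵢ = 2h cos θ_c/V₁ = 0.0882 s.
At crossover x/V₁ = x/V₂ + tᵢ ⇒ x = tᵢ/(1/V₁ − 1/V₂) = 0.08824/(8.7796e-04 − 4.2662e-04) = 195.52 m.

195.5 m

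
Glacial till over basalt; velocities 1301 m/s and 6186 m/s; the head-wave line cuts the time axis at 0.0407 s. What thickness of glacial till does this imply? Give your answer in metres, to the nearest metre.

27 m

θ_c = arcsin(1301/6186) = 12.14°; cos θ_c = 0.9776.
tᵢ = 2h cos θ_c/V₁ ⇒ h = tᵢ·V₁/(2 cos θ_c) = 0.0407·1301/(2·0.9776) = 27.08 m.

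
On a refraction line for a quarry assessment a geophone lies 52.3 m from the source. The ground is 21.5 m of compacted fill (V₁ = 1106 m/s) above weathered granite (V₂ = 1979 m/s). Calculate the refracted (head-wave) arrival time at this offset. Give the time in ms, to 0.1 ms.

58.7 ms

t = x/V₂ + 2h·√(V₂²−V₁²)/(V₁V₂).
√(V₂²−V₁²) = √(1979²−1106²) = 1641.1 m/s; delay term = 2·21.5·1641.1/(1106·1979) = 0.03224 s.
t = 52.3/1979 + 0.03224 = 0.05867 s.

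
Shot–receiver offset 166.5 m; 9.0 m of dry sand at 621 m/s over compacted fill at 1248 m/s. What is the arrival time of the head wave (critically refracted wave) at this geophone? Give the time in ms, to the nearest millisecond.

θ_c = arcsin(V₁/V₂) = arcsin(621/1248) = 29.84°, cos θ_c = 0.8674.
Intercept time tᵢ = 2h cos θ_c / V₁ = 2·9.0·0.8674/621 = 0.02514 s.
t = x/V₂ + tᵢ = 166.5/1248 + 0.02514 = 0.15856 s.

159 ms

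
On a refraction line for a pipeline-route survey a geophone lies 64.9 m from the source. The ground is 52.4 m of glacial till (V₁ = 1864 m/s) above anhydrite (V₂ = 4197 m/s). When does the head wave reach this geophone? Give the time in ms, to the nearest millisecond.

t = x/V₂ + 2h·√(V₂²−V₁²)/(V₁V₂).
√(V₂²−V₁²) = √(4197²−1864²) = 3760.4 m/s; delay term = 2·52.4·3760.4/(1864·4197) = 0.05037 s.
t = 64.9/4197 + 0.05037 = 0.06584 s.

66 ms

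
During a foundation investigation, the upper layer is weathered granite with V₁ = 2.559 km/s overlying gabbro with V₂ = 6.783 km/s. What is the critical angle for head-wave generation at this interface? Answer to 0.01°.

22.16°

Critical incidence: sin θ_c = V₁/V₂ = 2.559/6.783 = 0.3773.
θ_c = arcsin 0.3773 = 22.16°.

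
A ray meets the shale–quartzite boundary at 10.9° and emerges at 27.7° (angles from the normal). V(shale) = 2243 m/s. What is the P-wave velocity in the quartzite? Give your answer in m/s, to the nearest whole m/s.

Snell's law: sin 10.9°/V₁ = sin 27.7°/V₂.
V₂ = V₁·sin 27.7°/sin 10.9° = 2243 × 2.4582 = 5513.83 m/s.

5514 m/s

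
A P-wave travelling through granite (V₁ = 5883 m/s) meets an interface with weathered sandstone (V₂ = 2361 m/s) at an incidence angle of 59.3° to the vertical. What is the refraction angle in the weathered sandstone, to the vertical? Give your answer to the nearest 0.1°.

Snell's law: sin θ₂ = (V₂/V₁)·sin θ₁ = (2361/5883)·sin 59.3° = 0.3451.
θ₂ = sin⁻¹(0.3451) = 20.19° (from vertical).

20.2°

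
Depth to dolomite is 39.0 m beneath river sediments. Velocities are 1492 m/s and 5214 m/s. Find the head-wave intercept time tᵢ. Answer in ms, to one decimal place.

θ_c = arcsin(V₁/V₂) = arcsin(1492/5214) = 16.63°; cos θ_c = 0.9582.
tᵢ = 2h·cos θ_c / V₁ = 2·39.0·0.9582 / 1492 = 0.05009 s.

50.1 ms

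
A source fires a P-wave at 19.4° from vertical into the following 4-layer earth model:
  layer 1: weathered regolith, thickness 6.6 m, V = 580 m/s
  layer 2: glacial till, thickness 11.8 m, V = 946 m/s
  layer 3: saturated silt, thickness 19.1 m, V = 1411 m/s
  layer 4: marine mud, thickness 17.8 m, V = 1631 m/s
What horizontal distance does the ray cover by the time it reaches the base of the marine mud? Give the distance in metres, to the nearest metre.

Apply Snell's law at each interface; in layer i the horizontal offset is hᵢ·tan θᵢ.
Layer 1: θ = 19.40°; offset = 6.6·tan 19.40° = 2.324 m.
Layer 2: sin θ = 946·sin 19.4°/580 = 0.5418, θ = 32.80°; offset = 11.8·tan 32.80° = 7.606 m.
Layer 3: sin θ = 1411·sin 19.4°/580 = 0.8081, θ = 53.91°; offset = 19.1·tan 53.91° = 26.200 m.
Layer 4: sin θ = 1631·sin 19.4°/580 = 0.9341, θ = 69.08°; offset = 17.8·tan 69.08° = 46.557 m.
Total horizontal offset = 82.687 m.

83 m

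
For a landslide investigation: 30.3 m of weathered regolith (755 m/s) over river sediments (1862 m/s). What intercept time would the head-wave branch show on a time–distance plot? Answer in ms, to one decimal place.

73.4 ms

θ_c = arcsin(V₁/V₂) = arcsin(755/1862) = 23.92°; cos θ_c = 0.9141.
tᵢ = 2h·cos θ_c / V₁ = 2·30.3·0.9141 / 755 = 0.07337 s.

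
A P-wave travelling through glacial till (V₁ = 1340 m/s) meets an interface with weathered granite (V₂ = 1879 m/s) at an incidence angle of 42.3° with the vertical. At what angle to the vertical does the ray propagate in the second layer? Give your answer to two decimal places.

sin θ₁/V₁ = sin θ₂/V₂ ⇒ sin θ₂ = 1879·sin 42.3°/1340 = 1879·0.6730/1340 = 0.9437.
θ₂ = arcsin 0.9437 = 70.69° from the normal.

70.69°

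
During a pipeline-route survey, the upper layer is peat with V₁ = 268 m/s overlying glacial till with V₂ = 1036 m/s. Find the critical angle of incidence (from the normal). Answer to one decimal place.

15.0°

Critical incidence: sin θ_c = V₁/V₂ = 268/1036 = 0.2587.
θ_c = arcsin 0.2587 = 14.99°.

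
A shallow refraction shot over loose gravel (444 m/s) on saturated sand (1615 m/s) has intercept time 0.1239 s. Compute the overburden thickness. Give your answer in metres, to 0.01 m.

28.61 m

θ_c = arcsin(444/1615) = 15.96°; cos θ_c = 0.9615.
tᵢ = 2h cos θ_c/V₁ ⇒ h = tᵢ·V₁/(2 cos θ_c) = 0.1239·444/(2·0.9615) = 28.61 m.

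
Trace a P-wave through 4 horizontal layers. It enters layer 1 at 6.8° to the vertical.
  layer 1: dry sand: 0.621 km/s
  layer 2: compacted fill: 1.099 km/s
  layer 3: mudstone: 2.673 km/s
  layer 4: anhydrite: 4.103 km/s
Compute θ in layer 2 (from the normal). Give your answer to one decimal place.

12.1°

Ray parameter p = sin 6.8° / 0.621 = 1.9067e-01 s/km.
sin θ_2 = p·V_2 = 1.9067e-01 × 1.099 = 0.2095.
θ_2 = arcsin 0.2095 = 12.10°.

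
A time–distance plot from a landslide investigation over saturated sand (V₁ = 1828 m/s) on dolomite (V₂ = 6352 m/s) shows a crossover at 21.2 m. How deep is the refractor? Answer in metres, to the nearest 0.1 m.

h = (x_cross/2)·√((V₂−V₁)/(V₂+V₁)).
(V₂−V₁)/(V₂+V₁) = (6352−1828)/(6352+1828) = 0.5531; √ = 0.7437.
h = (21.2/2)·0.7437 = 7.88 m.

7.9 m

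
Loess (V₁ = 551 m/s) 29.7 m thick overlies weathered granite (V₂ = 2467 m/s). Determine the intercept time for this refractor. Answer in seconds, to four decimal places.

θ_c = arcsin(V₁/V₂) = arcsin(551/2467) = 12.91°; cos θ_c = 0.9747.
tᵢ = 2h·cos θ_c / V₁ = 2·29.7·0.9747 / 551 = 0.10508 s.

0.1051 s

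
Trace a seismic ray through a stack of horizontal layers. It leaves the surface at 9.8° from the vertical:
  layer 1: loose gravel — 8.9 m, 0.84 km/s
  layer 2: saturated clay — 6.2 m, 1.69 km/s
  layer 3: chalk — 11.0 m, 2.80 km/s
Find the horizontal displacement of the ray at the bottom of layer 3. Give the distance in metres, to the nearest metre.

p = sin θ₁/V₁ = sin 9.8°/0.84 = 2.0263e-01 s/km is conserved through the stack.
Layer 1: θ = 9.80°; offset = 8.9·tan 9.80° = 1.537 m.
Layer 2: sin θ = p·1.69 = 0.3424 → θ = 20.03°; offset = 6.2·tan 20.03° = 2.260 m.
Layer 3: sin θ = p·2.80 = 0.5674 → θ = 34.57°; offset = 11.0·tan 34.57° = 7.579 m.
Σ offsets = 11.376 m.

11 m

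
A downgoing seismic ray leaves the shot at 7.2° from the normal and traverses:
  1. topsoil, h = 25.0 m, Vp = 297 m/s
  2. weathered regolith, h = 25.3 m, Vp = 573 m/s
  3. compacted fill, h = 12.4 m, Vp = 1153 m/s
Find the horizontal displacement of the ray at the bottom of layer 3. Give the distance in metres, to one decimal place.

16.4 m

Apply Snell's law at each interface; in layer i the horizontal offset is hᵢ·tan θᵢ.
Layer 1: θ = 7.20°; offset = 25.0·tan 7.20° = 3.158 m.
Layer 2: sin θ = 573·sin 7.2°/297 = 0.2418, θ = 13.99°; offset = 25.3·tan 13.99° = 6.305 m.
Layer 3: sin θ = 1153·sin 7.2°/297 = 0.4866, θ = 29.11°; offset = 12.4·tan 29.11° = 6.906 m.
Total horizontal offset = 16.369 m.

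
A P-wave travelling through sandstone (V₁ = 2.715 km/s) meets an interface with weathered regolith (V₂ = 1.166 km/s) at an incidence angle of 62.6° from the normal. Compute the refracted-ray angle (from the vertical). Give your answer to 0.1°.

Snell's law: sin θ₂ = (V₂/V₁)·sin θ₁ = (1.166/2.715)·sin 62.6° = 0.3813.
θ₂ = sin⁻¹(0.3813) = 22.41° (from vertical).

22.4°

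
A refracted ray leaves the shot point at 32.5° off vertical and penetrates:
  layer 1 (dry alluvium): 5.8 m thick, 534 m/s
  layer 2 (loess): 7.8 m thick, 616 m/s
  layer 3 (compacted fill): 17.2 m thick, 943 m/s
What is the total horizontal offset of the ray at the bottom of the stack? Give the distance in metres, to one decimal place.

Ray parameter p = sin 32.5° / 534 m/s = 1.0062e-03 s/m.
Layer 1: θ = 32.50°; offset = 5.8·tan 32.50° = 3.695 m.
Layer 2: sin θ = p·616 = 0.6198 → θ = 38.30°; offset = 7.8·tan 38.30° = 6.161 m.
Layer 3: sin θ = p·943 = 0.9488 → θ = 71.59°; offset = 17.2·tan 71.59° = 51.678 m.
Summing the layer offsets gives 61.534 m.

61.5 m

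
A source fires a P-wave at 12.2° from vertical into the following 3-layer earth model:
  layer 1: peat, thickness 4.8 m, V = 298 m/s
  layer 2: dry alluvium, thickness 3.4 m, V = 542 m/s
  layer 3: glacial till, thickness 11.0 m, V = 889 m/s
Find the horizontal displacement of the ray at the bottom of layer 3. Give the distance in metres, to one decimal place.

11.4 m

Apply Snell's law at each interface; in layer i the horizontal offset is hᵢ·tan θᵢ.
Layer 1: θ = 12.20°; offset = 4.8·tan 12.20° = 1.038 m.
Layer 2: sin θ = 542·sin 12.2°/298 = 0.3844, θ = 22.60°; offset = 3.4·tan 22.60° = 1.416 m.
Layer 3: sin θ = 889·sin 12.2°/298 = 0.6304, θ = 39.08°; offset = 11.0·tan 39.08° = 8.934 m.
Total horizontal offset = 11.387 m.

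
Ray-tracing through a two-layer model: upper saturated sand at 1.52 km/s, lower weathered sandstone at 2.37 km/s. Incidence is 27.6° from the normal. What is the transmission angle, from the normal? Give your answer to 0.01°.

Snell's law: sin θ₂ = (V₂/V₁)·sin θ₁ = (2.37/1.52)·sin 27.6° = 0.7224.
θ₂ = sin⁻¹(0.7224) = 46.25° (from vertical).

46.25°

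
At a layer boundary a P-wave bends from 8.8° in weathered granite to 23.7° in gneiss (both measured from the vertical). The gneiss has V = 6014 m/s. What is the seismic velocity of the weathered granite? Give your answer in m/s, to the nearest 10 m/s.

Snell's law: sin 8.8°/V₁ = sin 23.7°/V₂.
V₁ = V₂·sin 8.8°/sin 23.7° = 6014 × 0.3806 = 2289.00 m/s.

2290 m/s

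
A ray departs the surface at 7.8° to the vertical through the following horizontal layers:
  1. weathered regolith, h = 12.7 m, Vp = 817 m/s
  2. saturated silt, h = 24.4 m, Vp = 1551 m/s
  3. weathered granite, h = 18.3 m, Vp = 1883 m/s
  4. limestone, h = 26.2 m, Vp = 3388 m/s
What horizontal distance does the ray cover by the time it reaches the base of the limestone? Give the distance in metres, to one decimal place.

Apply Snell's law at each interface; in layer i the horizontal offset is hᵢ·tan θᵢ.
Layer 1: θ = 7.80°; offset = 12.7·tan 7.80° = 1.740 m.
Layer 2: sin θ = 1551·sin 7.8°/817 = 0.2576, θ = 14.93°; offset = 24.4·tan 14.93° = 6.506 m.
Layer 3: sin θ = 1883·sin 7.8°/817 = 0.3128, θ = 18.23°; offset = 18.3·tan 18.23° = 6.027 m.
Layer 4: sin θ = 3388·sin 7.8°/817 = 0.5628, θ = 34.25°; offset = 26.2·tan 34.25° = 17.839 m.
Summing the layer offsets gives 32.111 m.

32.1 m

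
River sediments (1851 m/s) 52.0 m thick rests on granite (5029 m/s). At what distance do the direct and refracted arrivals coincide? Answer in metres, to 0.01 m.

x_cross = 2h·√((V₂+V₁)/(V₂−V₁)).
(V₂+V₁)/(V₂−V₁) = (5029+1851)/(5029−1851) = 2.1649; √ = 1.4714.
x_cross = 2·52.0·1.4714 = 153.02 m.

153.02 m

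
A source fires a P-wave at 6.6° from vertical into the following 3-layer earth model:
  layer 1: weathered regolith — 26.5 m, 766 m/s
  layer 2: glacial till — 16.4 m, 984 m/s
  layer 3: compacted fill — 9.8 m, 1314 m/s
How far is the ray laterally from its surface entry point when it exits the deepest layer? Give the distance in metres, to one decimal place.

p = sin θ₁/V₁ = sin 6.6°/766 = 1.5005e-04 s/m is conserved through the stack.
Layer 1: θ = 6.60°; offset = 26.5·tan 6.60° = 3.066 m.
Layer 2: sin θ = p·984 = 0.1476 → θ = 8.49°; offset = 16.4·tan 8.49° = 2.448 m.
Layer 3: sin θ = p·1314 = 0.1972 → θ = 11.37°; offset = 9.8·tan 11.37° = 1.971 m.
Total horizontal offset = 7.485 m.

7.5 m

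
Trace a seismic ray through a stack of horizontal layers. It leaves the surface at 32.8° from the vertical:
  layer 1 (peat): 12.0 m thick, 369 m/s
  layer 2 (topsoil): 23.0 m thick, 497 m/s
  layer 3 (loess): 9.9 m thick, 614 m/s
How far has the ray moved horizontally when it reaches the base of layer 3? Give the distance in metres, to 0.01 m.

52.88 m

Apply Snell's law at each interface; in layer i the horizontal offset is hᵢ·tan θᵢ.
Layer 1: θ = 32.80°; offset = 12.0·tan 32.80° = 7.7335 m.
Layer 2: sin θ = 497·sin 32.8°/369 = 0.7296, θ = 46.85°; offset = 23.0·tan 46.85° = 24.5391 m.
Layer 3: sin θ = 614·sin 32.8°/369 = 0.9014, θ = 64.34°; offset = 9.9·tan 64.34° = 20.6074 m.
Σ offsets = 52.8800 m.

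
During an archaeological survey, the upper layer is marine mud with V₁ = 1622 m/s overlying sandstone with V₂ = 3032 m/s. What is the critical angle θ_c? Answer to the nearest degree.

At critical incidence the refracted ray runs along the interface (θ₂ = 90°), so sin θ_c = V₁/V₂.
θ_c = arcsin(1622/3032) = arcsin 0.5350 = 32.34°.

32°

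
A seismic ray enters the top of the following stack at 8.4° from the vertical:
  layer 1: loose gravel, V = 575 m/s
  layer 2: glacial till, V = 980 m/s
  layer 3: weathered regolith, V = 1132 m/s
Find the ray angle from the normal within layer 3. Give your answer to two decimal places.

Ray parameter p = sin 8.4° / 575 = 2.5406e-04 s/m.
sin θ_3 = p·V_3 = 2.5406e-04 × 1132 = 0.2876.
θ_3 = arcsin 0.2876 = 16.71°.

16.71°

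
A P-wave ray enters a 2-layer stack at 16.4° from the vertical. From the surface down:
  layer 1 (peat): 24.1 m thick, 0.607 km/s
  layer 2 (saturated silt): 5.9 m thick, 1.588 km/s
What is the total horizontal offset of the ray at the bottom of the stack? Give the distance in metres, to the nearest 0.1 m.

13.6 m

Ray parameter p = sin 16.4° / 0.607 km/s = 4.6514e-01 s/km.
Layer 1: θ = 16.40°; offset = 24.1·tan 16.40° = 7.093 m.
Layer 2: sin θ = p·1.588 = 0.7386 → θ = 47.62°; offset = 5.9·tan 47.62° = 6.465 m.
Σ offsets = 13.558 m.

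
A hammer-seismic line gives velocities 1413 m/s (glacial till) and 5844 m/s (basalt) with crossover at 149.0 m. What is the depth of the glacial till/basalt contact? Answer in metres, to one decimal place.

58.2 m

x_cross = 2h·√((V₂+V₁)/(V₂−V₁)) → h = x_cross / (2·√((V₂+V₁)/(V₂−V₁))).
√((V₂+V₁)/(V₂−V₁)) = √((5844+1413)/(5844−1413)) = 1.2798.
h = 149.0 / (2·1.2798) = 58.21 m.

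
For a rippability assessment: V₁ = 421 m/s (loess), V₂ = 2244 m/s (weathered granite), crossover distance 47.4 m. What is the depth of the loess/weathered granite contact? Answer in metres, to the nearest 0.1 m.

19.6 m

x_cross = 2h·√((V₂+V₁)/(V₂−V₁)) → h = x_cross / (2·√((V₂+V₁)/(V₂−V₁))).
√((V₂+V₁)/(V₂−V₁)) = √((2244+421)/(2244−421)) = 1.2091.
h = 47.4 / (2·1.2091) = 19.60 m.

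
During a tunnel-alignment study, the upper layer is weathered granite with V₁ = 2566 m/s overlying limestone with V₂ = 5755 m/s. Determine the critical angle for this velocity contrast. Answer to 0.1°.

Critical incidence: sin θ_c = V₁/V₂ = 2566/5755 = 0.4459.
θ_c = arcsin 0.4459 = 26.48°.

26.5°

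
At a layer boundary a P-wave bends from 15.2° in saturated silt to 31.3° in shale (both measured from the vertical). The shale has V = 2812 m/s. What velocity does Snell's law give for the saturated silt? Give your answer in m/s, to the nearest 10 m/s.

1420 m/s

Snell's law: sin 15.2°/V₁ = sin 31.3°/V₂.
V₁ = V₂·sin 15.2°/sin 31.3° = 2812 × 0.5047 = 1419.15 m/s.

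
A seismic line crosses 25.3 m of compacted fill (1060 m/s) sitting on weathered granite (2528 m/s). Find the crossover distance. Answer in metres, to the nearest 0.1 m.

θ_c = arcsin(1060/2528) = 24.79°, so cos θ_c = 0.9078 and tᵢ = 2h cos θ_c/V₁ = 0.0433 s.
At crossover x/V₁ = x/V₂ + tᵢ ⇒ x = tᵢ/(1/V₁ − 1/V₂) = 0.04334/(9.4340e-04 − 3.9557e-04) = 79.11 m.

79.1 m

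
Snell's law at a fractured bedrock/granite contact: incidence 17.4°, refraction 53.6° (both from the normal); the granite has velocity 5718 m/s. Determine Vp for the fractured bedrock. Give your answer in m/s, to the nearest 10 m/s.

2120 m/s

sin 17.4° = 0.2990; sin 53.6° = 0.8049.
V₁ = V₂·(sin θ₁/sin θ₂) = 5718·(0.2990/0.8049) = 2124.40 m/s.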